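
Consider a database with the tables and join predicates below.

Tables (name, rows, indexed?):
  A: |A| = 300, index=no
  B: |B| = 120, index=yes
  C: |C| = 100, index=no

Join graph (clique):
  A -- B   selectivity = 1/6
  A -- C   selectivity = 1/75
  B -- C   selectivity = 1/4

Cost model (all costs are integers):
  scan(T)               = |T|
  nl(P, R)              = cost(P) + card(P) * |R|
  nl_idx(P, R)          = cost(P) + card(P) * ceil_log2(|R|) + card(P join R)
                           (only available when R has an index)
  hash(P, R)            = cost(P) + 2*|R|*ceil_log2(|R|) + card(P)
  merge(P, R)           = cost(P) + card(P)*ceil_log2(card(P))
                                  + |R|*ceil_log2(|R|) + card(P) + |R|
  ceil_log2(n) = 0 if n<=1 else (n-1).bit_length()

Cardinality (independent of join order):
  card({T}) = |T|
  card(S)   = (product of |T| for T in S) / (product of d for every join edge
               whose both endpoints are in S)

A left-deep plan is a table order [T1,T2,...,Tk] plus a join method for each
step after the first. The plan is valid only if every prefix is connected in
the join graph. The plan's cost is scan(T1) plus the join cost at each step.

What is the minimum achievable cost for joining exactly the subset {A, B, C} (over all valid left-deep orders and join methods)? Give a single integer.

Selinger DP over subsets of {A,B,C}:
  {A}: scan cost=300, card=300
  {B}: scan cost=120, card=120
  {C}: scan cost=100, card=100
  {AB}: card=6000; try (B,hash)→2280, (A,merge)→4080, (B,merge)→4260, (A,hash)→5640, (B,nl_idx)→8400, (A,nl)→36120 …(+1); best=2280 via (B,hash)
  {AC}: card=400; try (C,hash)→2000, (A,merge)→3900, (C,merge)→4100, (A,hash)→5600, (A,nl)→30100, (C,nl)→30300; best=2000 via (C,hash)
  {BC}: card=3000; try (C,hash)→1640, (B,merge)→1860, (C,merge)→1880, (B,hash)→1880, (B,nl_idx)→3800, (B,nl)→12100 …(+1); best=1640 via (C,hash)
  {ABC}: card=2000; try (B,hash)→4080, (B,nl_idx)→6800, (B,merge)→6960, (C,hash)→9680, (A,hash)→10040, (A,merge)→43640 …(+4); best=4080 via (B,hash)

4080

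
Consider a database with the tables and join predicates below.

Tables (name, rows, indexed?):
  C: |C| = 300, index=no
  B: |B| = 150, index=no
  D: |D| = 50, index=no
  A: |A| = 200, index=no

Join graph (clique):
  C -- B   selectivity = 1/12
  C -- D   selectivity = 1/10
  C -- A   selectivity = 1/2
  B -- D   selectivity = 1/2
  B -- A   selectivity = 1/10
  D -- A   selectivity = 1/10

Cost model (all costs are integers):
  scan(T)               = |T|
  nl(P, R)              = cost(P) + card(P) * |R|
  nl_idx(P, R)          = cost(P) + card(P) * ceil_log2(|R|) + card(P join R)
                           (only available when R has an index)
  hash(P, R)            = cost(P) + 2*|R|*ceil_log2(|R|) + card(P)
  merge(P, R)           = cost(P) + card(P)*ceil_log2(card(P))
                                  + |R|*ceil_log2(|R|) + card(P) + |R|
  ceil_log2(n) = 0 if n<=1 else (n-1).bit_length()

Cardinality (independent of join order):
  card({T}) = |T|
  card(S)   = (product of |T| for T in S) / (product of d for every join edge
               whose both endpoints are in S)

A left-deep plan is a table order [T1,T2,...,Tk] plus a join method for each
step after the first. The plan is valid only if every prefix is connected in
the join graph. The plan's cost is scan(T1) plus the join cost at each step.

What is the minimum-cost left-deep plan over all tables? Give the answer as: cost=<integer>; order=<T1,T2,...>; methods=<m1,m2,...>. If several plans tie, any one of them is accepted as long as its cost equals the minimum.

Selinger DP (subsets sized 1..n):
  {C}: scan cost=300, card=300
  {B}: scan cost=150, card=150
  {D}: scan cost=50, card=50
  {A}: scan cost=200, card=200
  {BC}: card=3750; try (B,hash)→3000, (C,merge)→4500, (B,merge)→4650, (C,hash)→5700, (C,nl)→45150, (B,nl)→45300; best=3000 via (B,hash)
  {CD}: card=1500; try (D,hash)→1200, (C,merge)→3400, (D,merge)→3650, (C,hash)→5500, (C,nl)→15050, (D,nl)→15300; best=1200 via (D,hash)
  {AC}: card=30000; try (A,hash)→3800, (C,merge)→5000, (A,merge)→5100, (C,hash)→5800, (C,nl)→60200, (A,nl)→60300; best=3800 via (A,hash)
  {BD}: card=3750; try (D,hash)→900, (B,merge)→1750, (D,merge)→1850, (B,hash)→2500, (B,nl)→7550, (D,nl)→7650; best=900 via (D,hash)
  {AB}: card=3000; try (B,hash)→2800, (A,merge)→3300, (B,merge)→3350, (A,hash)→3500, (A,nl)→30150, (B,nl)→30200; best=2800 via (B,hash)
  {AD}: card=1000; try (D,hash)→1000, (A,merge)→2200, (D,merge)→2350, (A,hash)→3300, (A,nl)→10050, (D,nl)→10200; best=1000 via (D,hash)
  {BCD}: card=9375; try (B,hash)→5100, (D,hash)→7350, (C,hash)→10050, (B,merge)→20550, (D,merge)→52100, (C,merge)→52650 …(+3); best=5100 via (B,hash)
  {ABC}: card=37500; try (A,hash)→9950, (C,hash)→11200, (B,hash)→36200, (C,merge)→44800, (A,merge)→53550, (B,merge)→485150 …(+3); best=9950 via (A,hash)
  {ACD}: card=15000; try (A,hash)→5900, (C,hash)→7400, (C,merge)→15000, (A,merge)→21000, (D,hash)→34400, (C,nl)→301000 …(+3); best=5900 via (A,hash)
  {ABD}: card=7500; try (B,hash)→4400, (D,hash)→6400, (A,hash)→7850, (B,merge)→13350, (D,merge)→42150, (A,merge)→51450 …(+3); best=4400 via (B,hash)
  {ABCD}: card=9375; try (C,hash)→17300, (A,hash)→17675, (B,hash)→23300, (D,hash)→48050, (C,merge)→112400, (A,merge)→147525 …(+6); best=17300 via (C,hash)

cost=17300; order=A,D,B,C; methods=hash,hash,hash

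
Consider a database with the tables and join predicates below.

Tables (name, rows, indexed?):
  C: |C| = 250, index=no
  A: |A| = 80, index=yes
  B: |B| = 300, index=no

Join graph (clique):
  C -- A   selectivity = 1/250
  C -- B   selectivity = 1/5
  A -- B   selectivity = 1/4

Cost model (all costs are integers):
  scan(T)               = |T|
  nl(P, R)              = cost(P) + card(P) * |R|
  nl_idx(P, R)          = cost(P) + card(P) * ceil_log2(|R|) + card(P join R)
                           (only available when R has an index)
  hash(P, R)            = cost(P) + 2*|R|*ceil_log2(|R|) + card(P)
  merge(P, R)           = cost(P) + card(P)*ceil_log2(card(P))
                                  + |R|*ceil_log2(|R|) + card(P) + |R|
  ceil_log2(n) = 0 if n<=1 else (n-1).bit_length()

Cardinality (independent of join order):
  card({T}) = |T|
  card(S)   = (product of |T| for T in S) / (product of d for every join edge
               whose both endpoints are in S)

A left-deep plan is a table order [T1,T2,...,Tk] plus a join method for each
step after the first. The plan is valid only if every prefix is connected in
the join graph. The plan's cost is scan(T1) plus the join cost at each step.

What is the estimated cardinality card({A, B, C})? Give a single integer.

Tables in S: A(80), B(300), C(250)
Edges inside S: C-A(d=250), C-B(d=5), A-B(d=4)
numerator = 80 * 300 * 250 = 6000000
denominator = 250 * 5 * 4 = 5000
card(S) = 6000000 / 5000 = 1200

1200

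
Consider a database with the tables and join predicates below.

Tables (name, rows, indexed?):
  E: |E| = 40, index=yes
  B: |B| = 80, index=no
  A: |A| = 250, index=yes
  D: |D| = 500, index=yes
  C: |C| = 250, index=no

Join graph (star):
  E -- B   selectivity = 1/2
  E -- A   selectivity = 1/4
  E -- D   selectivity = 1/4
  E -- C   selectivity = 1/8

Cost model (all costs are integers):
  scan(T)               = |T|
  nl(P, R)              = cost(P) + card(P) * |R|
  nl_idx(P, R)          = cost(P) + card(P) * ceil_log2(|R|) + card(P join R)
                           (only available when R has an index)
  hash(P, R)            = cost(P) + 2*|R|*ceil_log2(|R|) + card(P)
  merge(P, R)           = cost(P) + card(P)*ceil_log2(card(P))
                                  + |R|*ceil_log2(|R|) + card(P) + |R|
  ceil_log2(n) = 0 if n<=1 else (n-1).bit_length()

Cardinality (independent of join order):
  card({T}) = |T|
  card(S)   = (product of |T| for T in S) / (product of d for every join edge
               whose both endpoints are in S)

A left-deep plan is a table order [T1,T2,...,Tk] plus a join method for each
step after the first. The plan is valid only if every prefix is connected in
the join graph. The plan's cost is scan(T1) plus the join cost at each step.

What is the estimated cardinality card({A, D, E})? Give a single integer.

Tables in S: A(250), D(500), E(40)
Edges inside S: E-A(d=4), E-D(d=4)
numerator = 250 * 500 * 40 = 5000000
denominator = 4 * 4 = 16
card(S) = 5000000 / 16 = 312500

312500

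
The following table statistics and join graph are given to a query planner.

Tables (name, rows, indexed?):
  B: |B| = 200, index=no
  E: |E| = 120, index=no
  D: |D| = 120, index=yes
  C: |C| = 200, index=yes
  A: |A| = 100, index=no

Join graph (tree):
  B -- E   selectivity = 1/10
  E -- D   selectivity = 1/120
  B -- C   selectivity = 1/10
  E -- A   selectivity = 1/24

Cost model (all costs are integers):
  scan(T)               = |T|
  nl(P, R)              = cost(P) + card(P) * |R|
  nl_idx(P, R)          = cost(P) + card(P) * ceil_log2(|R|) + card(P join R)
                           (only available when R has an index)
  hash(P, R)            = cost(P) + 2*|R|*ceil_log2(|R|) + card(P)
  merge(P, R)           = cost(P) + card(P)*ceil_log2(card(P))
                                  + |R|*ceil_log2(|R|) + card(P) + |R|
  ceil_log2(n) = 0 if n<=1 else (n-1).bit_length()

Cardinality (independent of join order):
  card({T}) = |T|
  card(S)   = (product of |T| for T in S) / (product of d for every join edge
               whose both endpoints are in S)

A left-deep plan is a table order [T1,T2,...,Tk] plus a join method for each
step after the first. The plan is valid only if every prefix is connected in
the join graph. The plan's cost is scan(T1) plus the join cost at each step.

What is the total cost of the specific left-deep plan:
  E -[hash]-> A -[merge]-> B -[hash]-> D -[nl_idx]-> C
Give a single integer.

step 1: scan E: cost=120, card=120
step 2: join A via hash
    card(P join A) = 120*100/(24) = 500
    cost = 120 + 2*100*7 + 120 = 1640
step 3: join B via merge
    card(P join B) = 500*200/(10) = 10000
    cost = 1640 + 500*9 + 200*8 + 500 + 200 = 8440
step 4: join D via hash
    card(P join D) = 10000*120/(120) = 10000
    cost = 8440 + 2*120*7 + 10000 = 20120
step 5: join C via nl_idx
    card(P join C) = 10000*200/(10) = 200000
    cost = 20120 + 10000*8 + 200000 = 300120

300120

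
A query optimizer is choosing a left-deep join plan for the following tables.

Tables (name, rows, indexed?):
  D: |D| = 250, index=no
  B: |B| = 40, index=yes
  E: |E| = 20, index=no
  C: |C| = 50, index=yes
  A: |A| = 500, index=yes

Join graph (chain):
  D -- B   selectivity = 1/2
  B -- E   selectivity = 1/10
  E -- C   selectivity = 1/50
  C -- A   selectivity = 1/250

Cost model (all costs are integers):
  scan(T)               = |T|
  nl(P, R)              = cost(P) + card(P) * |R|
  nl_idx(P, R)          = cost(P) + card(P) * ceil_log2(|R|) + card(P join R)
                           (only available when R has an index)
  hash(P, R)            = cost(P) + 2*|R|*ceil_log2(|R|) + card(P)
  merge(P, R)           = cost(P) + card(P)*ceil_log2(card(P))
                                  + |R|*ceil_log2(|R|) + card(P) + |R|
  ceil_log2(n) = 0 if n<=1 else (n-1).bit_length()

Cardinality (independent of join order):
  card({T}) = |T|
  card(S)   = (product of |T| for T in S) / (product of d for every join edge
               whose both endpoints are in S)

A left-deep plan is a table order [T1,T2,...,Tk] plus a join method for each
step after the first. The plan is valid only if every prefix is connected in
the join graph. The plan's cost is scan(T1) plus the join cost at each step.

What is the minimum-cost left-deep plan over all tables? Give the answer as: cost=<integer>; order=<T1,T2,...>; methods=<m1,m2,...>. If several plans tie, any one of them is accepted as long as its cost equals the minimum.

Selinger DP (subsets sized 1..n):
  {D}: scan cost=250, card=250
  {B}: scan cost=40, card=40
  {E}: scan cost=20, card=20
  {C}: scan cost=50, card=50
  {A}: scan cost=500, card=500
  {BD}: card=5000; try (B,hash)→980, (D,merge)→2570, (B,merge)→2780, (D,hash)→4080, (B,nl_idx)→6750, (D,nl)→10040 …(+1); best=980 via (B,hash)
  {BE}: card=80; try (B,nl_idx)→220, (E,hash)→280, (B,merge)→420, (E,merge)→440, (B,hash)→520, (B,nl)→820 …(+1); best=220 via (B,nl_idx)
  {CE}: card=20; try (C,nl_idx)→160, (E,hash)→300, (C,merge)→490, (E,merge)→520, (C,hash)→640, (C,nl)→1020 …(+1); best=160 via (C,nl_idx)
  {AC}: card=100; try (A,nl_idx)→600, (C,hash)→1600, (C,nl_idx)→3600, (A,merge)→5400, (C,merge)→5850, (A,hash)→9100 …(+2); best=600 via (A,nl_idx)
  {BDE}: card=10000; try (D,merge)→3110, (D,hash)→4300, (E,hash)→6180, (D,nl)→20220, (E,merge)→71100, (E,nl)→100980; best=3110 via (D,merge)
  {BCE}: card=80; try (B,nl_idx)→360, (B,merge)→560, (B,hash)→660, (C,nl_idx)→780, (C,hash)→900, (B,nl)→960 …(+2); best=360 via (B,nl_idx)
  {ACE}: card=40; try (A,nl_idx)→380, (E,hash)→900, (E,merge)→1520, (E,nl)→2600, (A,merge)→5280, (A,hash)→9180 …(+1); best=380 via (A,nl_idx)
  {BCDE}: card=10000; try (D,merge)→3250, (D,hash)→4440, (C,hash)→13710, (D,nl)→20360, (C,nl_idx)→73110, (C,merge)→153460 …(+1); best=3250 via (D,merge)
  {ABCE}: card=160; try (B,nl_idx)→780, (B,hash)→900, (B,merge)→940, (A,nl_idx)→1240, (B,nl)→1980, (A,merge)→6000 …(+2); best=780 via (B,nl_idx)
  {ABCDE}: card=20000; try (D,merge)→4470, (D,hash)→4940, (A,hash)→22250, (D,nl)→40780, (A,nl_idx)→113250, (A,merge)→158250 …(+1); best=4470 via (D,merge)

cost=4470; order=E,C,A,B,D; methods=nl_idx,nl_idx,nl_idx,merge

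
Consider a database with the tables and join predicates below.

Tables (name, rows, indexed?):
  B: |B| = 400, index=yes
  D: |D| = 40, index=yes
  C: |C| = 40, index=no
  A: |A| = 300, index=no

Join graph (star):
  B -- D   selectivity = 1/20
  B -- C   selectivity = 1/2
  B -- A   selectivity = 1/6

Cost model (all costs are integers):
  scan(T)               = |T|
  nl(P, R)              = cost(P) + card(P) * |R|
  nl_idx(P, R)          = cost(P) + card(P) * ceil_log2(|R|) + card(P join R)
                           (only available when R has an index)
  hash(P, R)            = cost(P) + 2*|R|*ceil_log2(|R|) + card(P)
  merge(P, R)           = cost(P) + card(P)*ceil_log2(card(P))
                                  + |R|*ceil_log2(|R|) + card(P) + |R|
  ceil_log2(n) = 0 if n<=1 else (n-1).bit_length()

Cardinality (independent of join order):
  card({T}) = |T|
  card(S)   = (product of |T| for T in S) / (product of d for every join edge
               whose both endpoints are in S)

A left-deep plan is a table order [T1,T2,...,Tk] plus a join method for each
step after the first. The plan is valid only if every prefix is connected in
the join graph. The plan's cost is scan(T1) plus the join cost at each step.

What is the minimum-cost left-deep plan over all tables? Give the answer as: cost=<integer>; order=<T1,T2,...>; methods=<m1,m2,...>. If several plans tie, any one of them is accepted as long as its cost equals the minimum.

Selinger DP (subsets sized 1..n):
  {B}: scan cost=400, card=400
  {D}: scan cost=40, card=40
  {C}: scan cost=40, card=40
  {A}: scan cost=300, card=300
  {BD}: card=800; try (B,nl_idx)→1200, (D,hash)→1280, (D,nl_idx)→3600, (B,merge)→4320, (D,merge)→4680, (B,hash)→7280 …(+2); best=1200 via (B,nl_idx)
  {BC}: card=8000; try (C,hash)→1280, (B,merge)→4320, (C,merge)→4680, (B,hash)→7280, (B,nl_idx)→8400, (B,nl)→16040 …(+1); best=1280 via (C,hash)
  {AB}: card=20000; try (A,hash)→6200, (B,merge)→7300, (A,merge)→7400, (B,hash)→7800, (B,nl_idx)→23000, (B,nl)→120300 …(+1); best=6200 via (A,hash)
  {BCD}: card=16000; try (C,hash)→2480, (D,hash)→9760, (C,merge)→10280, (C,nl)→33200, (D,nl_idx)→65280, (D,merge)→113560 …(+1); best=2480 via (C,hash)
  {ABD}: card=40000; try (A,hash)→7400, (A,merge)→13000, (D,hash)→26680, (D,nl_idx)→166200, (A,nl)→241200, (D,merge)→326480 …(+1); best=7400 via (A,hash)
  {ABC}: card=400000; try (A,hash)→14680, (C,hash)→26680, (A,merge)→116280, (C,merge)→326480, (C,nl)→806200, (A,nl)→2401280; best=14680 via (A,hash)
  {ABCD}: card=800000; try (A,hash)→23880, (C,hash)→47880, (A,merge)→245480, (D,hash)→415160, (C,merge)→687680, (C,nl)→1607400 …(+4); best=23880 via (A,hash)

cost=23880; order=D,B,C,A; methods=nl_idx,hash,hash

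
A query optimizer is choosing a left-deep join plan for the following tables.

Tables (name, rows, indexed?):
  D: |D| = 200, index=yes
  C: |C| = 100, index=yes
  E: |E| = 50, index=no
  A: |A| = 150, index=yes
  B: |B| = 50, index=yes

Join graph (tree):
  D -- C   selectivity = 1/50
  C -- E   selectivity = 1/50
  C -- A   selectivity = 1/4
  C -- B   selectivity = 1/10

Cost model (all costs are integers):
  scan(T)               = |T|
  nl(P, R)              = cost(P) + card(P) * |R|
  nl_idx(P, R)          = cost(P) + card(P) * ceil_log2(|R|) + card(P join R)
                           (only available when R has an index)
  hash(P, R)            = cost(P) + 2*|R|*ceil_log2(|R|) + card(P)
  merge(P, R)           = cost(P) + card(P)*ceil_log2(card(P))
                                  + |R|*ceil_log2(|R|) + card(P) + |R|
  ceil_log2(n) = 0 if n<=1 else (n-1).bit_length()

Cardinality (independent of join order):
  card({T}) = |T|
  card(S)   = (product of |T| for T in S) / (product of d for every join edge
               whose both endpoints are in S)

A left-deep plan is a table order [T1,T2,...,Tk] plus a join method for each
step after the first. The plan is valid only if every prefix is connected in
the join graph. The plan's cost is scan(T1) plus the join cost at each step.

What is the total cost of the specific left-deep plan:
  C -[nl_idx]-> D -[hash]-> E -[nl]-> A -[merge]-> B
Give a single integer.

287650

step 1: scan C: cost=100, card=100
step 2: join D via nl_idx
    card(P join D) = 100*200/(50) = 400
    cost = 100 + 100*8 + 400 = 1300
step 3: join E via hash
    card(P join E) = 400*50/(50) = 400
    cost = 1300 + 2*50*6 + 400 = 2300
step 4: join A via nl
    card(P join A) = 400*150/(4) = 15000
    cost = 2300 + 400*150 = 62300
step 5: join B via merge
    card(P join B) = 15000*50/(10) = 75000
    cost = 62300 + 15000*14 + 50*6 + 15000 + 50 = 287650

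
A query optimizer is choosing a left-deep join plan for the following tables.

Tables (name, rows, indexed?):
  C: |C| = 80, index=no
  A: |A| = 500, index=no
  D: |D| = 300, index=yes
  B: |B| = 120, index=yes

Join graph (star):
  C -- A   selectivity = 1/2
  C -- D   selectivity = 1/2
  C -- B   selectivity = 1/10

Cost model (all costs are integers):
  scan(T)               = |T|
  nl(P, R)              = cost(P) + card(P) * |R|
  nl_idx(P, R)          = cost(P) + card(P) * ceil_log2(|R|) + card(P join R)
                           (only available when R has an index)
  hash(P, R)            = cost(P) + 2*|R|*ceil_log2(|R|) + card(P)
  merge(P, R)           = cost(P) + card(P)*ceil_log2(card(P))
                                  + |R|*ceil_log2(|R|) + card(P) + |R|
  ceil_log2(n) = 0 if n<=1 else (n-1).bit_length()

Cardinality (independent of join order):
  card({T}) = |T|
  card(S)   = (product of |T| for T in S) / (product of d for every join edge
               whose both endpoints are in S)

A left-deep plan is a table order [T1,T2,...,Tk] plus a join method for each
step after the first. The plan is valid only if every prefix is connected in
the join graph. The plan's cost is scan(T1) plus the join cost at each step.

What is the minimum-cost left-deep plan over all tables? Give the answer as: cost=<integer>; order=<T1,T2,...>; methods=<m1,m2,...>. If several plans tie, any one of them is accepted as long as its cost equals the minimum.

cost=160720; order=B,C,D,A; methods=hash,hash,hash

Selinger DP (subsets sized 1..n):
  {C}: scan cost=80, card=80
  {A}: scan cost=500, card=500
  {D}: scan cost=300, card=300
  {B}: scan cost=120, card=120
  {AC}: card=20000; try (C,hash)→2120, (A,merge)→5720, (C,merge)→6140, (A,hash)→9160, (A,nl)→40080, (C,nl)→40500; best=2120 via (C,hash)
  {CD}: card=12000; try (C,hash)→1720, (D,merge)→3720, (C,merge)→3940, (D,hash)→5560, (D,nl_idx)→12800, (D,nl)→24080 …(+1); best=1720 via (C,hash)
  {BC}: card=960; try (C,hash)→1360, (B,nl_idx)→1600, (B,merge)→1680, (C,merge)→1720, (B,hash)→1840, (B,nl)→9680 …(+1); best=1360 via (C,hash)
  {ACD}: card=3000000; try (A,hash)→22720, (D,hash)→27520, (A,merge)→186720, (D,merge)→325120, (D,nl_idx)→3182120, (A,nl)→6001720 …(+1); best=22720 via (A,hash)
  {ABC}: card=240000; try (A,hash)→11320, (A,merge)→16920, (B,hash)→23800, (B,merge)→323080, (B,nl_idx)→382120, (A,nl)→481360 …(+1); best=11320 via (A,hash)
  {BCD}: card=144000; try (D,hash)→7720, (D,merge)→14920, (B,hash)→15400, (D,nl_idx)→154000, (B,merge)→182680, (B,nl_idx)→229720 …(+2); best=7720 via (D,hash)
  {ABCD}: card=36000000; try (A,hash)→160720, (D,hash)→256720, (A,merge)→2748720, (B,hash)→3024400, (D,merge)→4574320, (D,nl_idx)→38171320 …(+5); best=160720 via (A,hash)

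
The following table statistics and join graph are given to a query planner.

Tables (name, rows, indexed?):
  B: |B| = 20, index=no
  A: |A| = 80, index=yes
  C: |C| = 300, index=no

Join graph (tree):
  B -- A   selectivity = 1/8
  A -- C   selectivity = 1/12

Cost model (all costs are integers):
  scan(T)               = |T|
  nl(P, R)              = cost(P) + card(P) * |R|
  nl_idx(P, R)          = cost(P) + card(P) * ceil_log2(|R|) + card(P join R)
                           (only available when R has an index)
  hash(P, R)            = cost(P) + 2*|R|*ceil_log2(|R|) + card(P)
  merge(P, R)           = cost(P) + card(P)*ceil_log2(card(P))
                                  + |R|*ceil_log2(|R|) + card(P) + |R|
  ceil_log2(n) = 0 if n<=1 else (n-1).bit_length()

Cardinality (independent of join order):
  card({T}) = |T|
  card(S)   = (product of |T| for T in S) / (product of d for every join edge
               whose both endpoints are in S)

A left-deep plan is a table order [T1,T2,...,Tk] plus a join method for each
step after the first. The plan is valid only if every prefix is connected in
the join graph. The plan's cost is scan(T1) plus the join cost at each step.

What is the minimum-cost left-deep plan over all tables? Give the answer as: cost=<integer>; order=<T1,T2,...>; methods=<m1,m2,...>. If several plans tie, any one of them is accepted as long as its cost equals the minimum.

Selinger DP (subsets sized 1..n):
  {B}: scan cost=20, card=20
  {A}: scan cost=80, card=80
  {C}: scan cost=300, card=300
  {AB}: card=200; try (B,hash)→360, (A,nl_idx)→360, (A,merge)→780, (B,merge)→840, (A,hash)→1160, (A,nl)→1620 …(+1); best=360 via (B,hash)
  {AC}: card=2000; try (A,hash)→1720, (C,merge)→3720, (A,merge)→3940, (A,nl_idx)→4400, (C,hash)→5560, (C,nl)→24080 …(+1); best=1720 via (A,hash)
  {ABC}: card=5000; try (B,hash)→3920, (C,merge)→5160, (C,hash)→5960, (B,merge)→25840, (B,nl)→41720, (C,nl)→60360; best=3920 via (B,hash)

cost=3920; order=C,A,B; methods=hash,hash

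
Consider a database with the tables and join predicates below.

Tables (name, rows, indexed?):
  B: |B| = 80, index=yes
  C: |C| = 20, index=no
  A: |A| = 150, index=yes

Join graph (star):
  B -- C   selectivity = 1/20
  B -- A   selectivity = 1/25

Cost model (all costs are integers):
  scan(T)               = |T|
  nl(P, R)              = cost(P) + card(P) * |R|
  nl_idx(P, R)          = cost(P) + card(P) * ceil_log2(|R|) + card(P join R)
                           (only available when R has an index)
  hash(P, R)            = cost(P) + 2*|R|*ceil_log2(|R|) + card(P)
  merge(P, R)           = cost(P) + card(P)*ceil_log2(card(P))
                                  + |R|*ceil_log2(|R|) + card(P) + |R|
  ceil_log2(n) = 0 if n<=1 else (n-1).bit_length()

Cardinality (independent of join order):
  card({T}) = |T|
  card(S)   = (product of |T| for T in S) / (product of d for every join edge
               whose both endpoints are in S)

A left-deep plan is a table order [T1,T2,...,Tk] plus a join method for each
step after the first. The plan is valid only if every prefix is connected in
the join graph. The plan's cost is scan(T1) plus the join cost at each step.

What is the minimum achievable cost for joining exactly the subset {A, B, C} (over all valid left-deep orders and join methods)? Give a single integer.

Selinger DP over subsets of {A,B,C}:
  {B}: scan cost=80, card=80
  {C}: scan cost=20, card=20
  {A}: scan cost=150, card=150
  {BC}: card=80; try (B,nl_idx)→240, (C,hash)→360, (B,merge)→780, (C,merge)→840, (B,hash)→1160, (B,nl)→1620 …(+1); best=240 via (B,nl_idx)
  {AB}: card=480; try (A,nl_idx)→1200, (B,hash)→1420, (B,nl_idx)→1680, (A,merge)→2070, (B,merge)→2140, (A,hash)→2560 …(+2); best=1200 via (A,nl_idx)
  {ABC}: card=480; try (A,nl_idx)→1360, (C,hash)→1880, (A,merge)→2230, (A,hash)→2720, (C,merge)→6120, (C,nl)→10800 …(+1); best=1360 via (A,nl_idx)

1360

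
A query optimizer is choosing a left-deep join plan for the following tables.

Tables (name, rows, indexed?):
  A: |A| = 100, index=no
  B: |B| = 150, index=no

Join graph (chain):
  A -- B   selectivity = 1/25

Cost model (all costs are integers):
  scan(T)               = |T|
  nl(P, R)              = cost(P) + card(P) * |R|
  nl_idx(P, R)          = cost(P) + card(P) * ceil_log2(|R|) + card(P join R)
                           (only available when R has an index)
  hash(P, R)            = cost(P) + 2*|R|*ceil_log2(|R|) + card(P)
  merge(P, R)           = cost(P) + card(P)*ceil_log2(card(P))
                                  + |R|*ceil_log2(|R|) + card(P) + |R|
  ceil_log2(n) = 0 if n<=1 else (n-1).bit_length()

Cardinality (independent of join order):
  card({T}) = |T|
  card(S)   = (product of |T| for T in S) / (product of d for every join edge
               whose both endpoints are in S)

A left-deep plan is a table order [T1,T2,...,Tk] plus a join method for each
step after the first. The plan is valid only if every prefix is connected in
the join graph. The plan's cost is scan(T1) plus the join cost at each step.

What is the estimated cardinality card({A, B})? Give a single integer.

Tables in S: A(100), B(150)
Edges inside S: A-B(d=25)
numerator = 100 * 150 = 15000
denominator = 25 = 25
card(S) = 15000 / 25 = 600

600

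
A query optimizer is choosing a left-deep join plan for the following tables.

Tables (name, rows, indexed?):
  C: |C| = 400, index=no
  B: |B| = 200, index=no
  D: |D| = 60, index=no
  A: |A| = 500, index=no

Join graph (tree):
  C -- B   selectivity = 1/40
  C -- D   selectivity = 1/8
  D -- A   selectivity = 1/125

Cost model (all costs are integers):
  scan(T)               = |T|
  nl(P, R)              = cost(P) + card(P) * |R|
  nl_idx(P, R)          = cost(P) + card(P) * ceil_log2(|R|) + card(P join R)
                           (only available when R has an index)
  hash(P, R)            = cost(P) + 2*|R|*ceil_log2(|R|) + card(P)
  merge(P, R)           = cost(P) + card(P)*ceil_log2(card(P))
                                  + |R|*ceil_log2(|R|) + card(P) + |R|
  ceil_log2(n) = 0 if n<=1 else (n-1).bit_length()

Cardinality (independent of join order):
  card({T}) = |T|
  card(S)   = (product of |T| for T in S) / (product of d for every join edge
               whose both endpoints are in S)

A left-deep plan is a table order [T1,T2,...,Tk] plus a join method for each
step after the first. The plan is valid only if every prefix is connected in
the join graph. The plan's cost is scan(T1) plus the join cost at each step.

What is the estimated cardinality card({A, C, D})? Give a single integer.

Tables in S: A(500), C(400), D(60)
Edges inside S: C-D(d=8), D-A(d=125)
numerator = 500 * 400 * 60 = 12000000
denominator = 8 * 125 = 1000
card(S) = 12000000 / 1000 = 12000

12000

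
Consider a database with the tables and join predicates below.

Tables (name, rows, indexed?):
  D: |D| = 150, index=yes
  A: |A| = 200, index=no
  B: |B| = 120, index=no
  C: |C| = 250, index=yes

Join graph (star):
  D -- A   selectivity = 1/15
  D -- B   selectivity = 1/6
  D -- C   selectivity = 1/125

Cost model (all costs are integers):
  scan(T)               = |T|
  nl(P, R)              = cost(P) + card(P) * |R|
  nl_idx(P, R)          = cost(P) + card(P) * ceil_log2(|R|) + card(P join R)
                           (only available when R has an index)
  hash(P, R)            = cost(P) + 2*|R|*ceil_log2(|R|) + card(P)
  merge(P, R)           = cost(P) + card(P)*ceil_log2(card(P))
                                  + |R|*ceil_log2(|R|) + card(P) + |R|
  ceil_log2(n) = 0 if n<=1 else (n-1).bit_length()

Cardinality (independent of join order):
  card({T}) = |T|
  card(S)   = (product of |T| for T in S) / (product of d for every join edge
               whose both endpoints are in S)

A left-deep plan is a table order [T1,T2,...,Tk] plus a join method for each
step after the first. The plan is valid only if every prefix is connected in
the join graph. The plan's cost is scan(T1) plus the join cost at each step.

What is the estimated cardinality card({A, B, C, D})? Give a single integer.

Tables in S: A(200), B(120), C(250), D(150)
Edges inside S: D-A(d=15), D-B(d=6), D-C(d=125)
numerator = 200 * 120 * 250 * 150 = 900000000
denominator = 15 * 6 * 125 = 11250
card(S) = 900000000 / 11250 = 80000

80000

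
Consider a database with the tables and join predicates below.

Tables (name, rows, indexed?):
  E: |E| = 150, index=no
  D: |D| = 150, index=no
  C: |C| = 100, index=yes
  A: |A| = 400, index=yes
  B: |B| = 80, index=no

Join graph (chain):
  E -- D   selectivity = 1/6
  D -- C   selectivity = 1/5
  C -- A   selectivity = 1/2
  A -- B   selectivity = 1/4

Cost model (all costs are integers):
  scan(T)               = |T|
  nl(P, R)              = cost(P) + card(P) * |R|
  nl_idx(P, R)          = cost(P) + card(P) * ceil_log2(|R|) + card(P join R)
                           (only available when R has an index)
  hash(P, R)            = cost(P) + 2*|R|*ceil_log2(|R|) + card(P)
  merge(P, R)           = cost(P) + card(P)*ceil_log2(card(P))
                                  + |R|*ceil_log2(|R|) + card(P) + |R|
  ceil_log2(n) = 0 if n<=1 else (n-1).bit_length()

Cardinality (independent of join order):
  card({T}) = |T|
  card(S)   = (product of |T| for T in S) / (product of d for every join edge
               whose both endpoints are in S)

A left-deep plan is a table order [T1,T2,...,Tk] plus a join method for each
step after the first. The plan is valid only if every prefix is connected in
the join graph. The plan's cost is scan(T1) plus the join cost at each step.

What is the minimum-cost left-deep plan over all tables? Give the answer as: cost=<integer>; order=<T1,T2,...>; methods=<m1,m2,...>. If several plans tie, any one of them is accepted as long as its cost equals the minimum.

cost=12416120; order=A,B,C,D,E; methods=hash,hash,hash,hash

Selinger DP (subsets sized 1..n):
  {E}: scan cost=150, card=150
  {D}: scan cost=150, card=150
  {C}: scan cost=100, card=100
  {A}: scan cost=400, card=400
  {B}: scan cost=80, card=80
  {DE}: card=3750; try (E,hash)→2700, (D,hash)→2700, (E,merge)→2850, (D,merge)→2850, (E,nl)→22650, (D,nl)→22650; best=2700 via (E,hash)
  {CD}: card=3000; try (C,hash)→1700, (D,merge)→2250, (C,merge)→2300, (D,hash)→2600, (C,nl_idx)→4200, (D,nl)→15100 …(+1); best=1700 via (C,hash)
  {AC}: card=20000; try (C,hash)→2200, (A,merge)→4900, (C,merge)→5200, (A,hash)→7400, (A,nl_idx)→21000, (C,nl_idx)→23200 …(+2); best=2200 via (C,hash)
  {AB}: card=8000; try (B,hash)→1920, (A,merge)→4720, (B,merge)→5040, (A,hash)→7360, (A,nl_idx)→8800, (A,nl)→32080 …(+1); best=1920 via (B,hash)
  {CDE}: card=75000; try (E,hash)→7100, (C,hash)→7850, (E,merge)→42050, (C,merge)→52250, (C,nl_idx)→103950, (C,nl)→377700 …(+1); best=7100 via (E,hash)
  {ACD}: card=600000; try (A,hash)→11900, (D,hash)→24600, (A,merge)→44700, (D,merge)→323550, (A,nl_idx)→628700, (A,nl)→1201700 …(+1); best=11900 via (A,hash)
  {ABC}: card=400000; try (C,hash)→11320, (B,hash)→23320, (C,merge)→114720, (B,merge)→322840, (C,nl_idx)→457920, (C,nl)→801920 …(+1); best=11320 via (C,hash)
  {ACDE}: card=15000000; try (A,hash)→89300, (E,hash)→614300, (A,merge)→1361100, (E,merge)→12613250, (A,nl_idx)→15682100, (A,nl)→30007100 …(+1); best=89300 via (A,hash)
  {ABCD}: card=12000000; try (D,hash)→413720, (B,hash)→613020, (D,merge)→8012670, (B,merge)→12612540, (B,nl)→48011900, (D,nl)→60011320; best=413720 via (D,hash)
  {ABCDE}: card=300000000; try (E,hash)→12416120, (B,hash)→15090420, (E,merge)→300415070, (B,merge)→375089940, (B,nl)→1200089300, (E,nl)→1800413720; best=12416120 via (E,hash)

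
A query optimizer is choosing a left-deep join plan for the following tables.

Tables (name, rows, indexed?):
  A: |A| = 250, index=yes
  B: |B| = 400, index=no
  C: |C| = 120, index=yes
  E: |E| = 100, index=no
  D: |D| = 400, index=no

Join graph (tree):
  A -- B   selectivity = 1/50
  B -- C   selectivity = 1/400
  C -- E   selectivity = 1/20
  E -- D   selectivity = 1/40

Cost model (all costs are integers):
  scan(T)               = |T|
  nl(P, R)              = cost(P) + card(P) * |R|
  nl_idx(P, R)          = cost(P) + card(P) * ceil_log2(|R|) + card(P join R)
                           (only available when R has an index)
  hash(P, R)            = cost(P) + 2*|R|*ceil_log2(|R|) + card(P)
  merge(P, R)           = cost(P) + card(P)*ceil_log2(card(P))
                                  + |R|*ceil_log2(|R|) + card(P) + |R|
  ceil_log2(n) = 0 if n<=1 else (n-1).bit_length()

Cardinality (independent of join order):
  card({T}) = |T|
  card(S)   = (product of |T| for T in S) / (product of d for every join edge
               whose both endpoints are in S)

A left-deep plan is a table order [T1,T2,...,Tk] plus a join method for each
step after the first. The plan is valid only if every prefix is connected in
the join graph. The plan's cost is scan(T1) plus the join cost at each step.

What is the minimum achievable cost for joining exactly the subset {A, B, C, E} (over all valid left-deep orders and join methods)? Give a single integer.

Selinger DP over subsets of {A,B,C,E}:
  {A}: scan cost=250, card=250
  {B}: scan cost=400, card=400
  {C}: scan cost=120, card=120
  {E}: scan cost=100, card=100
  {AB}: card=2000; try (A,hash)→4800, (A,nl_idx)→5600, (B,merge)→6500, (A,merge)→6650, (B,hash)→7700, (B,nl)→100250 …(+1); best=4800 via (A,hash)
  {BC}: card=120; try (C,hash)→2480, (C,nl_idx)→3320, (B,merge)→5080, (C,merge)→5360, (B,hash)→7440, (B,nl)→48120 …(+1); best=2480 via (C,hash)
  {CE}: card=600; try (C,nl_idx)→1400, (E,hash)→1640, (C,merge)→1860, (E,merge)→1880, (C,hash)→1880, (C,nl)→12100 …(+1); best=1400 via (C,nl_idx)
  {ABC}: card=600; try (A,nl_idx)→4040, (A,merge)→5690, (A,hash)→6600, (C,hash)→8480, (C,nl_idx)→19400, (C,merge)→29760 …(+2); best=4040 via (A,nl_idx)
  {BCE}: card=600; try (E,hash)→4000, (E,merge)→4240, (B,hash)→9200, (B,merge)→12000, (E,nl)→14480, (B,nl)→241400; best=4000 via (E,hash)
  {ABCE}: card=3000; try (E,hash)→6040, (A,hash)→8600, (E,merge)→11440, (A,nl_idx)→11800, (A,merge)→12850, (E,nl)→64040 …(+1); best=6040 via (E,hash)

6040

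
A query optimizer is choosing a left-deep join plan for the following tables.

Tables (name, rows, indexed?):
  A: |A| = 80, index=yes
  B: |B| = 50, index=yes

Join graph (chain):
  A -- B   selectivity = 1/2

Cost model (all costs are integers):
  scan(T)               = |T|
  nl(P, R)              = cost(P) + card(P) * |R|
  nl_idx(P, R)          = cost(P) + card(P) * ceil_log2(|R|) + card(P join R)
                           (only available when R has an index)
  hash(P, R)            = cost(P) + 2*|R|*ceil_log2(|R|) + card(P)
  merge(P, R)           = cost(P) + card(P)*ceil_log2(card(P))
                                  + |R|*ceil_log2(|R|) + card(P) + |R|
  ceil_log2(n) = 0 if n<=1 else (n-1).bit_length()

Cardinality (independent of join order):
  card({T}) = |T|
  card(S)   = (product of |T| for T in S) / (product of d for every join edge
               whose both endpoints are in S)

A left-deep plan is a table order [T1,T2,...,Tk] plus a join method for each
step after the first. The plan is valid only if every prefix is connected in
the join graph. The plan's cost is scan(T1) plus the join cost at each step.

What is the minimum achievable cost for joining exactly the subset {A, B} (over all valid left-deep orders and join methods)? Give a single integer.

760

Selinger DP over subsets of {A,B}:
  {A}: scan cost=80, card=80
  {B}: scan cost=50, card=50
  {AB}: card=2000; try (B,hash)→760, (A,merge)→1040, (B,merge)→1070, (A,hash)→1220, (A,nl_idx)→2400, (B,nl_idx)→2560 …(+2); best=760 via (B,hash)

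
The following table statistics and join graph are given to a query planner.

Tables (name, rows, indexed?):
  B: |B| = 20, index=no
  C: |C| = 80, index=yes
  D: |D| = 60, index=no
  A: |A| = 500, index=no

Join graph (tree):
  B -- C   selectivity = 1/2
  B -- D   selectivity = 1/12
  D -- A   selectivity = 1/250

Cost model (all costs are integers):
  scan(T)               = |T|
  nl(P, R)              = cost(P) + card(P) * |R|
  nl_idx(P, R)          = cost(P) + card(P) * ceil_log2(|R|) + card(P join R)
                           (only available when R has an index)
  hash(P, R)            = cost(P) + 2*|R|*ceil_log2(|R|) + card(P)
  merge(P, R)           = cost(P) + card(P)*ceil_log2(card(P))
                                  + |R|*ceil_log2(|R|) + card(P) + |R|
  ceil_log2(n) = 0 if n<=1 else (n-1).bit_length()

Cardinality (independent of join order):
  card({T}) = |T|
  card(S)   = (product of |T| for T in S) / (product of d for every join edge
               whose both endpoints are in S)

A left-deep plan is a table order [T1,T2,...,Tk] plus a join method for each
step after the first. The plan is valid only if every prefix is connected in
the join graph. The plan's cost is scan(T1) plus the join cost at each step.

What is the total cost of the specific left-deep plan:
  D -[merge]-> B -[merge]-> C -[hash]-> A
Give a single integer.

step 1: scan D: cost=60, card=60
step 2: join B via merge
    card(P join B) = 60*20/(12) = 100
    cost = 60 + 60*6 + 20*5 + 60 + 20 = 600
step 3: join C via merge
    card(P join C) = 100*80/(2) = 4000
    cost = 600 + 100*7 + 80*7 + 100 + 80 = 2040
step 4: join A via hash
    card(P join A) = 4000*500/(250) = 8000
    cost = 2040 + 2*500*9 + 4000 = 15040

15040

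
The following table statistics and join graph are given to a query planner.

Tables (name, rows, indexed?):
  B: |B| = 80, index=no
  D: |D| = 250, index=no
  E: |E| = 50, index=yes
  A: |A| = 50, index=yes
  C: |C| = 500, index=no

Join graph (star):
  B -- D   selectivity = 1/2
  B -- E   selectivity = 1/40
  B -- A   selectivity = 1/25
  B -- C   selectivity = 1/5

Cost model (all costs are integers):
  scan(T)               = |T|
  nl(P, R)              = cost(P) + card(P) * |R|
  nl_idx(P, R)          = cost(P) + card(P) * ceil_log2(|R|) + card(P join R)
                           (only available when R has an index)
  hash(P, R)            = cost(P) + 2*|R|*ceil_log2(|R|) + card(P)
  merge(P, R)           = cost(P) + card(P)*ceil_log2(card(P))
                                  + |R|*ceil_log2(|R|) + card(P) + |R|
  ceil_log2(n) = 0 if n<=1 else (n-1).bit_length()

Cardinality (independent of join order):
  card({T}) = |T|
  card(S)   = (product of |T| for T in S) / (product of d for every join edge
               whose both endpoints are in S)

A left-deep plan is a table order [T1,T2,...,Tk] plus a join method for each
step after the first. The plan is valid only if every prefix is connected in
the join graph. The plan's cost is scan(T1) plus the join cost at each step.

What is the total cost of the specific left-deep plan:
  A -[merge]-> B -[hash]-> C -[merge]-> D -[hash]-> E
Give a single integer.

2253050

step 1: scan A: cost=50, card=50
step 2: join B via merge
    card(P join B) = 50*80/(25) = 160
    cost = 50 + 50*6 + 80*7 + 50 + 80 = 1040
step 3: join C via hash
    card(P join C) = 160*500/(5) = 16000
    cost = 1040 + 2*500*9 + 160 = 10200
step 4: join D via merge
    card(P join D) = 16000*250/(2) = 2000000
    cost = 10200 + 16000*14 + 250*8 + 16000 + 250 = 252450
step 5: join E via hash
    card(P join E) = 2000000*50/(40) = 2500000
    cost = 252450 + 2*50*6 + 2000000 = 2253050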